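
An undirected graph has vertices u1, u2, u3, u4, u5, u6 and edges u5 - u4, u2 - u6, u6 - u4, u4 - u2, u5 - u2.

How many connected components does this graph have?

3

From u1: component {u1}.
From u2: component {u2, u4, u5, u6}.
From u3: component {u3}.
That's 3 components.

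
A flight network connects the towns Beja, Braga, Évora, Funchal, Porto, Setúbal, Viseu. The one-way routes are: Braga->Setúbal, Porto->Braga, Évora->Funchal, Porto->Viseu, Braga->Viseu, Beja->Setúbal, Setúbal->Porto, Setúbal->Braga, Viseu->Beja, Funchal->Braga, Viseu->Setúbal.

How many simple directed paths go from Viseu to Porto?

Viseu→Beja→Setúbal→Porto
Viseu→Setúbal→Porto

2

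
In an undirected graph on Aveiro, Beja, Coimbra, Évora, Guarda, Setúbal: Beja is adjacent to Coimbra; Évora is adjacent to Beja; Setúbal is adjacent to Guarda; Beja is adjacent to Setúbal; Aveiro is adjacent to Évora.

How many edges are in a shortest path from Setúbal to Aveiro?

Distance 0: Setúbal.
Distance 1: Beja, Guarda.
Distance 2: Coimbra, Évora.
Distance 3: Aveiro — contains Aveiro.

3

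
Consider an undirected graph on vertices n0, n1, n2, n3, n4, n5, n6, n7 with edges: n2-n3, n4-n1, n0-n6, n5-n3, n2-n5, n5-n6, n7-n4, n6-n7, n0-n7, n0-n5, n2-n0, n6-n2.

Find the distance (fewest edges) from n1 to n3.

5

Distance 0: n1.
Distance 1: n4.
Distance 2: n7.
Distance 3: n0, n6.
Distance 4: n2, n5.
Distance 5: n3 — contains n3.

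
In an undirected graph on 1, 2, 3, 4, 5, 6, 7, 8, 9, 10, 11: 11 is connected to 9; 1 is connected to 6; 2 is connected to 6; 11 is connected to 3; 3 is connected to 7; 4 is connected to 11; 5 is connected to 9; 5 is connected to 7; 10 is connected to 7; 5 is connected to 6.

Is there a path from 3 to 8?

Explore from 3.
Distance 1: reach 7, 11.
Distance 2: reach 4, 5, 9, 10.
Distance 3: reach 6.
Distance 4: reach 1, 2.
The search is exhausted without reaching 8; it lies in a different component.

No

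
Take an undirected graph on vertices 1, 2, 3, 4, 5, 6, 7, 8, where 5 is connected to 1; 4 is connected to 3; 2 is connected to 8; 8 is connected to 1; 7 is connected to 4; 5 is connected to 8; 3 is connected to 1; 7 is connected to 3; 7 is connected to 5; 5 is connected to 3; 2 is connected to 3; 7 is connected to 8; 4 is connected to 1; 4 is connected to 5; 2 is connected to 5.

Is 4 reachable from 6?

No

6 has no edges, so nothing is reachable from it.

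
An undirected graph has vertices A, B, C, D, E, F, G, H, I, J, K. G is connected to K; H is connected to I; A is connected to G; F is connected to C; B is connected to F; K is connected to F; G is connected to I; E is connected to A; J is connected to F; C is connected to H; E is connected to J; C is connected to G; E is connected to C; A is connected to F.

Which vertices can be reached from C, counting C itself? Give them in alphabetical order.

A, B, C, E, F, G, H, I, J, K

Start at C.
Its neighbours: E, F, G, H.
Then their neighbours: A, B, I, J, K.
Nothing further is reachable.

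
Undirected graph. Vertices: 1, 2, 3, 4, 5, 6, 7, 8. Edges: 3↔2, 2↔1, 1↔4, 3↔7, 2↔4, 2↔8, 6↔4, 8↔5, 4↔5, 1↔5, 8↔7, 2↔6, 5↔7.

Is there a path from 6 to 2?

Yes

Explore from 6.
Distance 1: reach 2, 4.
Found 2.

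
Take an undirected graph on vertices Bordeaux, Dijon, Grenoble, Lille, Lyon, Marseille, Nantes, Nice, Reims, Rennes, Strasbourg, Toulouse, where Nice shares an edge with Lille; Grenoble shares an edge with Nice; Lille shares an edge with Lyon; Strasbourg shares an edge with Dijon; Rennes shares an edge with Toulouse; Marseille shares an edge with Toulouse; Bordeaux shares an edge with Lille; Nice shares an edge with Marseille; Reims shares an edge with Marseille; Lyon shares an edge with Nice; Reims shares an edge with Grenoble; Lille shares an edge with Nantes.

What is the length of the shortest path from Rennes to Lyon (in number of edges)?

4

Distance 0: Rennes.
Distance 1: Toulouse.
Distance 2: Marseille.
Distance 3: Nice, Reims.
Distance 4: Grenoble, Lille, Lyon — contains Lyon.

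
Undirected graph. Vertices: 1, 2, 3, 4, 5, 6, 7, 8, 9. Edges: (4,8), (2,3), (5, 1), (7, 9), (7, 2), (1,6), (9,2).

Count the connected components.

From 1: component {1, 5, 6}.
From 2: component {2, 3, 7, 9}.
From 4: component {4, 8}.
That's 3 components.

3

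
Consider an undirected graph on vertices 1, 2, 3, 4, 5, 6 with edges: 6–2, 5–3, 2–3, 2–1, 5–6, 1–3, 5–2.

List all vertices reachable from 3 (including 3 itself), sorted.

1, 2, 3, 5, 6

Start at 3.
Its neighbours: 1, 2, 5.
Then their neighbours: 6.
Nothing further is reachable.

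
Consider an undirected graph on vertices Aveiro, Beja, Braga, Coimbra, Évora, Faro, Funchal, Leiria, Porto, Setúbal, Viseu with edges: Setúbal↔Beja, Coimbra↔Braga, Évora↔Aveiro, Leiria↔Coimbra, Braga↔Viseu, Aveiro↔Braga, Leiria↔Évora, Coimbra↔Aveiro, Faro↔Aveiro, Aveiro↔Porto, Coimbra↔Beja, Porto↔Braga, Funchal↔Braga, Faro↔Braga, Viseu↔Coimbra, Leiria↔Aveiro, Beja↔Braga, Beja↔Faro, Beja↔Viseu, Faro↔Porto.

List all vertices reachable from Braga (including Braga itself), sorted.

Start at Braga.
Its neighbours: Aveiro, Beja, Coimbra, Faro, Funchal, Porto, Viseu.
Then their neighbours: Évora, Leiria, Setúbal.
Every vertex is now reached.

Aveiro, Beja, Braga, Coimbra, Évora, Faro, Funchal, Leiria, Porto, Setúbal, Viseu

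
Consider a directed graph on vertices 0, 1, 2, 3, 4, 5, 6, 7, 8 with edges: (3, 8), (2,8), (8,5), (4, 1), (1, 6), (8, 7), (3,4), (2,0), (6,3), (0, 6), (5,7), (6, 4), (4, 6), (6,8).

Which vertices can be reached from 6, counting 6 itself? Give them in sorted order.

Start at 6.
Its neighbours: 3, 4, 8.
Then their neighbours: 1, 5, 7.
Nothing further is reachable.

1, 3, 4, 5, 6, 7, 8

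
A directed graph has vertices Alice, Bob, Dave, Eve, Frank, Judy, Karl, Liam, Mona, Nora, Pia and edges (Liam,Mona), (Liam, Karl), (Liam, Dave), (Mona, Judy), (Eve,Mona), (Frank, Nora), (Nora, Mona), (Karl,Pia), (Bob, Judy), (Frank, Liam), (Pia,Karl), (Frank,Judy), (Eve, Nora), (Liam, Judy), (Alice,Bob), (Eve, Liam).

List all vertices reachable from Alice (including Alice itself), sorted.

Start at Alice.
Its neighbours: Bob.
Then their neighbours: Judy.
Nothing further is reachable.

Alice, Bob, Judy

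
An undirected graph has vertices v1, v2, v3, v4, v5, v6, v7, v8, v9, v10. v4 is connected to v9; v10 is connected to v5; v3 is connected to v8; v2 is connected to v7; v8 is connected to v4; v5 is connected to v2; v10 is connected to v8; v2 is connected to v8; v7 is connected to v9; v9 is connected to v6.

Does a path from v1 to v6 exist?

v1 has no edges, so nothing is reachable from it.

No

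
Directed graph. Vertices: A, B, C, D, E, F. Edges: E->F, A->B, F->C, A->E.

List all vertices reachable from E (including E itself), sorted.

Start at E.
Its neighbours: F.
Then their neighbours: C.
Nothing further is reachable.

C, E, F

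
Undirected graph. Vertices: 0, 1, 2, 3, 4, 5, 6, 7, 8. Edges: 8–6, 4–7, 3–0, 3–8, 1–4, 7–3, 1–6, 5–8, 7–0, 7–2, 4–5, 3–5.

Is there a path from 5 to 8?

Yes

Explore from 5.
Distance 1: reach 3, 4, 8.
Found 8.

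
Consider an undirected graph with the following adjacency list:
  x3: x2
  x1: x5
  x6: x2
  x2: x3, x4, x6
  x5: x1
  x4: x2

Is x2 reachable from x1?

No

Explore from x1.
Distance 1: reach x5.
The search is exhausted without reaching x2; it lies in a different component.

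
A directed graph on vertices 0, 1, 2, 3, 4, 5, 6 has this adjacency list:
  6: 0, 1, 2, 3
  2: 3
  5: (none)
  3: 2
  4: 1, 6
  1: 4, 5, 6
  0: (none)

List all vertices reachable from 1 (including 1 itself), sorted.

Start at 1.
Its neighbours: 4, 5, 6.
Then their neighbours: 0, 2, 3.
Every vertex is now reached.

0, 1, 2, 3, 4, 5, 6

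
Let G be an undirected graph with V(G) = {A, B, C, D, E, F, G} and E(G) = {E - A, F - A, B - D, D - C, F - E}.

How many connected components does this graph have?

3

From A: component {A, E, F}.
From B: component {B, C, D}.
From G: component {G}.
That's 3 components.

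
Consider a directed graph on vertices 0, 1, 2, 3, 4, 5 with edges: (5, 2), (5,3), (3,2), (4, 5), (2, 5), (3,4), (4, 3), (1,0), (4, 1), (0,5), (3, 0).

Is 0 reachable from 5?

Yes

Explore from 5.
Distance 1: reach 2, 3.
Distance 2: reach 0, 4.
Found 0.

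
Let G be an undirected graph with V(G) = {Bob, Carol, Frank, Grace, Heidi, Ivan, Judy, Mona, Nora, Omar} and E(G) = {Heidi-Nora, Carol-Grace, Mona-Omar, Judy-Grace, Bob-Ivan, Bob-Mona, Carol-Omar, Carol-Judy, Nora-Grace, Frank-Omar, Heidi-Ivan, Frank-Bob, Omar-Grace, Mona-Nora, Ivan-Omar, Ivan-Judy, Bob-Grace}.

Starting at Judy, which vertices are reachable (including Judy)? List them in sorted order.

Bob, Carol, Frank, Grace, Heidi, Ivan, Judy, Mona, Nora, Omar

Start at Judy.
Its neighbours: Carol, Grace, Ivan.
Then their neighbours: Bob, Heidi, Nora, Omar.
Then next layer: Frank, Mona.
Every vertex is now reached.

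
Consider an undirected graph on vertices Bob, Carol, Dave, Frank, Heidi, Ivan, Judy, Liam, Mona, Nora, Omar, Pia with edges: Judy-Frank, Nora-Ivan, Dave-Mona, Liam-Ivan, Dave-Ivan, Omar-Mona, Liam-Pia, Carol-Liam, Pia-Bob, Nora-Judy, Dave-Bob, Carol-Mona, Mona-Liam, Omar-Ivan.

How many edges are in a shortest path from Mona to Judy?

4

Distance 0: Mona.
Distance 1: Carol, Dave, Liam, Omar.
Distance 2: Bob, Ivan, Pia.
Distance 3: Nora.
Distance 4: Judy — contains Judy.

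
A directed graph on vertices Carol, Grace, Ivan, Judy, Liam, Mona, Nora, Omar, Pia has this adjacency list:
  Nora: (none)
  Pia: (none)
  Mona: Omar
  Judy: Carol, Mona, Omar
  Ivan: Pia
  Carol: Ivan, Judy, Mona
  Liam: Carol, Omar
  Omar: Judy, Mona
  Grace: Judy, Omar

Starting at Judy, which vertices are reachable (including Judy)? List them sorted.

Start at Judy.
Its neighbours: Carol, Mona, Omar.
Then their neighbours: Ivan.
Then next layer: Pia.
Nothing further is reachable.

Carol, Ivan, Judy, Mona, Omar, Pia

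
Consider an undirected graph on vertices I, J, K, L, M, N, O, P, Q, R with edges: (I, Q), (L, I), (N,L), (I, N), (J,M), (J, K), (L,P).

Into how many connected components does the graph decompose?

From I: component {I, L, N, P, Q}.
From J: component {J, K, M}.
From O: component {O}.
From R: component {R}.
That's 4 components.

4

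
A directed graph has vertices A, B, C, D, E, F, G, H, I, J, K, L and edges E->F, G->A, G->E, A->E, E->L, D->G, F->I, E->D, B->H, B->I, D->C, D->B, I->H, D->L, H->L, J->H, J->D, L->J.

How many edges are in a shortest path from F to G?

Distance 0: F.
Distance 1: I.
Distance 2: H.
Distance 3: L.
Distance 4: J.
Distance 5: D.
Distance 6: B, C, G — contains G.

6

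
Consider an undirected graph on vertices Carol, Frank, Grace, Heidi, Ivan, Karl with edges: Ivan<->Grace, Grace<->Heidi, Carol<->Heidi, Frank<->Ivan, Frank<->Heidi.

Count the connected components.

From Carol: component {Carol, Frank, Grace, Heidi, Ivan}.
From Karl: component {Karl}.
That's 2 components.

2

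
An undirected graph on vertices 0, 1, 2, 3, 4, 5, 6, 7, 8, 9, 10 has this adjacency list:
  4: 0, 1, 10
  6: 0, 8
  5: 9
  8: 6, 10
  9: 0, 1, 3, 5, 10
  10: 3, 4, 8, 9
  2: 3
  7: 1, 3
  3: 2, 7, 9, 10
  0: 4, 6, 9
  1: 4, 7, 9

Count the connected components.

1

From 0: component {0, 1, 2, 3, 4, 5, 6, 7, 8, 9, 10}.
That's 1 component.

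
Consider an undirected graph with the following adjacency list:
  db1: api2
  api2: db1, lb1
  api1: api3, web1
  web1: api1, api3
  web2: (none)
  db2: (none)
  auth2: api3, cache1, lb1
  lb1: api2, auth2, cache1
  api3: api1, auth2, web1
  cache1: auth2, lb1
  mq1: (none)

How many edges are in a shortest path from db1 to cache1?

3

Distance 0: db1.
Distance 1: api2.
Distance 2: lb1.
Distance 3: auth2, cache1 — contains cache1.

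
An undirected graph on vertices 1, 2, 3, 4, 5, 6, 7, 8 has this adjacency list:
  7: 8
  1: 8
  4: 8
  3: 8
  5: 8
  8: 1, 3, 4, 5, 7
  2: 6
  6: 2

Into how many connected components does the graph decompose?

From 1: component {1, 3, 4, 5, 7, 8}.
From 2: component {2, 6}.
That's 2 components.

2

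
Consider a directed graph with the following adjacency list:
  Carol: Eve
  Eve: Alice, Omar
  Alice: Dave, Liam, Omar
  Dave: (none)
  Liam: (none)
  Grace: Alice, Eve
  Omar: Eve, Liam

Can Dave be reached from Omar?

Yes

Explore from Omar.
Distance 1: reach Eve, Liam.
Distance 2: reach Alice.
Distance 3: reach Dave.
Found Dave.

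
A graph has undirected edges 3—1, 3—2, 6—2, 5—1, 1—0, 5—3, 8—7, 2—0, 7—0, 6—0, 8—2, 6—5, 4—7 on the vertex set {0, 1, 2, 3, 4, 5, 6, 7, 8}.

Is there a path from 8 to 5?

Explore from 8.
Distance 1: reach 2, 7.
Distance 2: reach 0, 3, 4, 6.
Distance 3: reach 1, 5.
Found 5.

Yes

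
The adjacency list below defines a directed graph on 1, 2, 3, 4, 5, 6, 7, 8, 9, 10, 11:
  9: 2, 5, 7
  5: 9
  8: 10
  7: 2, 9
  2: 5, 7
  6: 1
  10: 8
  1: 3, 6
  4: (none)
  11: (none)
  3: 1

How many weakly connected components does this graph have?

5

From 1: component {1, 3, 6}.
From 2: component {2, 5, 7, 9}.
From 4: component {4}.
From 8: component {8, 10}.
From 11: component {11}.
That's 5 components.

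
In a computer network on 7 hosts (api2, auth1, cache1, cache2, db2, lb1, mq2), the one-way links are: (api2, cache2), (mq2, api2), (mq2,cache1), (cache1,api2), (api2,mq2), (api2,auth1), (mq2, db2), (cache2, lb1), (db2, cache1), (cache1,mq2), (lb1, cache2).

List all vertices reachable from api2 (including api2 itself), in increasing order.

Start at api2.
Its neighbours: auth1, cache2, mq2.
Then their neighbours: cache1, db2, lb1.
Every vertex is now reached.

api2, auth1, cache1, cache2, db2, lb1, mq2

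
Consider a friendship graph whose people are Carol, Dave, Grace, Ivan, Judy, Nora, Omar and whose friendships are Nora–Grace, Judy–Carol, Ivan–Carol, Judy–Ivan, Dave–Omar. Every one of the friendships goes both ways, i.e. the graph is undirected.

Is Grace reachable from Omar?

Explore from Omar.
Distance 1: reach Dave.
The search is exhausted without reaching Grace; it lies in a different component.

No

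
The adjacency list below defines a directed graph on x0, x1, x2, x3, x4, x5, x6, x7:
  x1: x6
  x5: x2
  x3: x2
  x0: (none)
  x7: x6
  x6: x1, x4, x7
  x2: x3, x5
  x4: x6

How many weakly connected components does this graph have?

From x0: component {x0}.
From x1: component {x1, x4, x6, x7}.
From x2: component {x2, x3, x5}.
That's 3 components.

3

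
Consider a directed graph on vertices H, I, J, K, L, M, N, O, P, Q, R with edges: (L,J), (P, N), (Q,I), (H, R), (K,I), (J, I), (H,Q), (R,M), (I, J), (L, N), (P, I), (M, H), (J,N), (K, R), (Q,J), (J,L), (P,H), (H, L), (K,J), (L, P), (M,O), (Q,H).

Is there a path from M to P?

Yes

Explore from M.
Distance 1: reach H, O.
Distance 2: reach L, Q, R.
Distance 3: reach I, J, N, P.
Found P.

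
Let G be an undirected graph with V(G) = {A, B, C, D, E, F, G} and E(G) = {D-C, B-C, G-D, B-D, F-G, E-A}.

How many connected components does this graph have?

2

From A: component {A, E}.
From B: component {B, C, D, F, G}.
That's 2 components.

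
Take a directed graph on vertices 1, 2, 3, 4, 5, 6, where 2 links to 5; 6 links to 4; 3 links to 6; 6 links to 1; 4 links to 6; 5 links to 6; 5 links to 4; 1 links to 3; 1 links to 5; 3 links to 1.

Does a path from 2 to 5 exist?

Yes

Explore from 2.
Distance 1: reach 5.
Found 5.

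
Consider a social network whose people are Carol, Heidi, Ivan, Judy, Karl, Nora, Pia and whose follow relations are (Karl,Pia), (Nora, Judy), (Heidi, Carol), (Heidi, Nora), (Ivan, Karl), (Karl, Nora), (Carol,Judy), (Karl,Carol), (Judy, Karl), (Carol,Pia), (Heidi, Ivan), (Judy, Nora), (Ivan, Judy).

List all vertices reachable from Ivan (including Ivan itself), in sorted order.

Carol, Ivan, Judy, Karl, Nora, Pia

Start at Ivan.
Its neighbours: Judy, Karl.
Then their neighbours: Carol, Nora, Pia.
Nothing further is reachable.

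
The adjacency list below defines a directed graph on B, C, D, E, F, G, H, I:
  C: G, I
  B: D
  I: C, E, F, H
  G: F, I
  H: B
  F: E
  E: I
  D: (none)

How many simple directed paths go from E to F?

2

E→I→C→G→F
E→I→F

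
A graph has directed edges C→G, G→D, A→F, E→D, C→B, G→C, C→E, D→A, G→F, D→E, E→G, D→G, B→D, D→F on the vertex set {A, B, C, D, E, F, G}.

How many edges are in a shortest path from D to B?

Distance 0: D.
Distance 1: A, E, F, G.
Distance 2: C.
Distance 3: B — contains B.

3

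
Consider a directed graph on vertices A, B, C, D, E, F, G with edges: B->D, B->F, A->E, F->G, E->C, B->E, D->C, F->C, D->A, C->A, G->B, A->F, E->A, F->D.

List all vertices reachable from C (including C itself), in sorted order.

A, B, C, D, E, F, G

Start at C.
Its neighbours: A.
Then their neighbours: E, F.
Then next layer: D, G.
Then next layer: B.
Every vertex is now reached.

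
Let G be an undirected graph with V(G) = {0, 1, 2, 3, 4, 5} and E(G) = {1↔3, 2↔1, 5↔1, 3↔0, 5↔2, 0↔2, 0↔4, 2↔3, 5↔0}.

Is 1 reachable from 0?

Yes

Explore from 0.
Distance 1: reach 2, 3, 4, 5.
Distance 2: reach 1.
Found 1.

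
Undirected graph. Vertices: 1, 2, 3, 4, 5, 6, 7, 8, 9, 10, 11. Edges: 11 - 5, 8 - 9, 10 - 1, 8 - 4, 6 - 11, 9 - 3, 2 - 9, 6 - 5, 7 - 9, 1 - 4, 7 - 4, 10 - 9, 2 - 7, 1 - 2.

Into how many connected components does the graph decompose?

From 1: component {1, 2, 3, 4, 7, 8, 9, 10}.
From 5: component {5, 6, 11}.
That's 2 components.

2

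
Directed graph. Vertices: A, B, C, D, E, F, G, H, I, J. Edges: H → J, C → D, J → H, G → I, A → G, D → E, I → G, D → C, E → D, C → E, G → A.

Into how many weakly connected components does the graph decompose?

From A: component {A, G, I}.
From B: component {B}.
From C: component {C, D, E}.
From F: component {F}.
From H: component {H, J}.
That's 5 components.

5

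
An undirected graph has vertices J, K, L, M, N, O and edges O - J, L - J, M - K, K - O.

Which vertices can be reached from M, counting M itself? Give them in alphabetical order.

J, K, L, M, O

Start at M.
Its neighbours: K.
Then their neighbours: O.
Then next layer: J.
Then next layer: L.
Nothing further is reachable.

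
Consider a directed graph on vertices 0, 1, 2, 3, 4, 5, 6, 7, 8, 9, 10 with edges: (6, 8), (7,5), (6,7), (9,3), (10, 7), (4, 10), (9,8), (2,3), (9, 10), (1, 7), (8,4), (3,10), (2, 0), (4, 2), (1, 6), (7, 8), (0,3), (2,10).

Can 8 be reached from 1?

Explore from 1.
Distance 1: reach 6, 7.
Distance 2: reach 5, 8.
Found 8.

Yes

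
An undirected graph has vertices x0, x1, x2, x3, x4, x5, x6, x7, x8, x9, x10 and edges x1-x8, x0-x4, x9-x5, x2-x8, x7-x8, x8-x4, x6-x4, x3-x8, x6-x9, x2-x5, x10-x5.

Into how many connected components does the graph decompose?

From x0: component {x0, x1, x2, x3, x4, x5, x6, x7, x8, x9, x10}.
That's 1 component.

1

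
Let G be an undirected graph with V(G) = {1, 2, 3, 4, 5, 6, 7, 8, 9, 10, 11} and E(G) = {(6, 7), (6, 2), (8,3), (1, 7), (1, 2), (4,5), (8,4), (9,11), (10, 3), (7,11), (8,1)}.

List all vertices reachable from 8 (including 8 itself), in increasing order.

Start at 8.
Its neighbours: 1, 3, 4.
Then their neighbours: 2, 5, 7, 10.
Then next layer: 6, 11.
Then next layer: 9.
Every vertex is now reached.

1, 2, 3, 4, 5, 6, 7, 8, 9, 10, 11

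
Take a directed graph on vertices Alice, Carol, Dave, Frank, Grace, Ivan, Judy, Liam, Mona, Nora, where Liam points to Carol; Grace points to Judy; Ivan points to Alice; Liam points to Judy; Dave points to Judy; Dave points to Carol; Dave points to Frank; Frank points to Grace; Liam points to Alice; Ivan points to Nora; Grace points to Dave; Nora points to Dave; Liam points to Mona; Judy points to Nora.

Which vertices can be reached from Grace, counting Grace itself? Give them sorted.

Carol, Dave, Frank, Grace, Judy, Nora

Start at Grace.
Its neighbours: Dave, Judy.
Then their neighbours: Carol, Frank, Nora.
Nothing further is reachable.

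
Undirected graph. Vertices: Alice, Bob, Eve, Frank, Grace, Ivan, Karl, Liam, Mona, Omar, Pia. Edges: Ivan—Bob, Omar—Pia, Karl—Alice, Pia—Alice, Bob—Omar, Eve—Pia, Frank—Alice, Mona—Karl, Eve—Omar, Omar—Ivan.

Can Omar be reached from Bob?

Explore from Bob.
Distance 1: reach Ivan, Omar.
Found Omar.

Yes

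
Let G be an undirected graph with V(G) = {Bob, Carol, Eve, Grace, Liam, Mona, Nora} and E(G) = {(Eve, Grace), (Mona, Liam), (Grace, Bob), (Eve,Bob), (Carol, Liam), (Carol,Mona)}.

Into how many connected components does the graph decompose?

From Bob: component {Bob, Eve, Grace}.
From Carol: component {Carol, Liam, Mona}.
From Nora: component {Nora}.
That's 3 components.

3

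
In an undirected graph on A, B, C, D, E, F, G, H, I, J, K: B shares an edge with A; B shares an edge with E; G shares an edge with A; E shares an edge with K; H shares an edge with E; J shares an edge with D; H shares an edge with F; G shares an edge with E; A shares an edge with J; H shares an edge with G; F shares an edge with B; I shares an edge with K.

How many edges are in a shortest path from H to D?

4

Distance 0: H.
Distance 1: E, F, G.
Distance 2: A, B, K.
Distance 3: I, J.
Distance 4: D — contains D.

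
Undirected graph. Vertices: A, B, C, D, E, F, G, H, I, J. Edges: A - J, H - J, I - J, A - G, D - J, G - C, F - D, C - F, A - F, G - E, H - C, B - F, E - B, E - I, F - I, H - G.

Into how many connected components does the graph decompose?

From A: component {A, B, C, D, E, F, G, H, I, J}.
That's 1 component.

1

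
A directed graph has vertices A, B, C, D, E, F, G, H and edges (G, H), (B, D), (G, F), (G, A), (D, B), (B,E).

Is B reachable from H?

No

H has no outgoing edges, so nothing is reachable from it.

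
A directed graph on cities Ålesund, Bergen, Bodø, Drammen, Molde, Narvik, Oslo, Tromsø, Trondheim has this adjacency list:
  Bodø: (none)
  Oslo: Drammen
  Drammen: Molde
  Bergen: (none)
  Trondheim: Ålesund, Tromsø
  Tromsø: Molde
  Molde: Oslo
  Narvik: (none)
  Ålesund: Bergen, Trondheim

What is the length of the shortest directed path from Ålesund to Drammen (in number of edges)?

5

Distance 0: Ålesund.
Distance 1: Bergen, Trondheim.
Distance 2: Tromsø.
Distance 3: Molde.
Distance 4: Oslo.
Distance 5: Drammen — contains Drammen.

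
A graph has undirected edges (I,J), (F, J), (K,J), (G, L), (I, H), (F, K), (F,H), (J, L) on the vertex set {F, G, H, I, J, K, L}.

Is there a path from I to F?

Yes

Explore from I.
Distance 1: reach H, J.
Distance 2: reach F, K, L.
Found F.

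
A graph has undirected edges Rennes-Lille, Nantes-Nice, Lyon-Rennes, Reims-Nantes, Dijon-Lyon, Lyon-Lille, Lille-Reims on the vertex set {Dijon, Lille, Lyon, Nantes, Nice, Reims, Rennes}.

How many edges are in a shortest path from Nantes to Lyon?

3

Distance 0: Nantes.
Distance 1: Nice, Reims.
Distance 2: Lille.
Distance 3: Lyon, Rennes — contains Lyon.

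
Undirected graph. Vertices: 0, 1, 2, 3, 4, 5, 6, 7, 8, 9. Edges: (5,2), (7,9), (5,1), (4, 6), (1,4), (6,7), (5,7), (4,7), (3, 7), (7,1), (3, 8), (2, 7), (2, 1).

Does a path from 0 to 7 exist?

No

0 has no edges, so nothing is reachable from it.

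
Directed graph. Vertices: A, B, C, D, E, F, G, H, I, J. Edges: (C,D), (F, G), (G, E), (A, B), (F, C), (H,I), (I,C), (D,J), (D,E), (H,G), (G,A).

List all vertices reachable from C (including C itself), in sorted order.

C, D, E, J

Start at C.
Its neighbours: D.
Then their neighbours: E, J.
Nothing further is reachable.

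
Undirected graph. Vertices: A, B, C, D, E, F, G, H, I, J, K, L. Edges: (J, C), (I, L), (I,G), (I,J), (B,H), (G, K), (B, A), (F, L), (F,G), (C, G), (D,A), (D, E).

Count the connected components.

2

From A: component {A, B, D, E, H}.
From C: component {C, F, G, I, J, K, L}.
That's 2 components.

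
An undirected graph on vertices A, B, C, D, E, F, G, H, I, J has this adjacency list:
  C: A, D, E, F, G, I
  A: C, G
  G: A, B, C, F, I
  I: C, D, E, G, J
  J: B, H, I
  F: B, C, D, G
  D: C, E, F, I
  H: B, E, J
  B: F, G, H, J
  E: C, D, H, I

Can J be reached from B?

Explore from B.
Distance 1: reach F, G, H, J.
Found J.

Yes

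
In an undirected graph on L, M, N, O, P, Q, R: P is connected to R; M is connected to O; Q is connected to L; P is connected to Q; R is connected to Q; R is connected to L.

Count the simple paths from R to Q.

3

R–L–Q
R–P–Q
R–Q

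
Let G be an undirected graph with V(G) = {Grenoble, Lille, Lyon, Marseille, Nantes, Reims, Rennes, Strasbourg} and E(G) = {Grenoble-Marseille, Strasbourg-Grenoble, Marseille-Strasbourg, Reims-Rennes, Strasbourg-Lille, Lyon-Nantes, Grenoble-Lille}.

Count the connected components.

From Grenoble: component {Grenoble, Lille, Marseille, Strasbourg}.
From Lyon: component {Lyon, Nantes}.
From Reims: component {Reims, Rennes}.
That's 3 components.

3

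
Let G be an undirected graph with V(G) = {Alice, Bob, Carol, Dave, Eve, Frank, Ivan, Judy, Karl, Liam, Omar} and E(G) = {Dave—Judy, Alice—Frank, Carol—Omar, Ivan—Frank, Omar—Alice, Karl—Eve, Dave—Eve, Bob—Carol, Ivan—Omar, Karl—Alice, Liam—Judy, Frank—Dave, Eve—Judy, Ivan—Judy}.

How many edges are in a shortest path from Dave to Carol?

4

Distance 0: Dave.
Distance 1: Eve, Frank, Judy.
Distance 2: Alice, Ivan, Karl, Liam.
Distance 3: Omar.
Distance 4: Carol — contains Carol.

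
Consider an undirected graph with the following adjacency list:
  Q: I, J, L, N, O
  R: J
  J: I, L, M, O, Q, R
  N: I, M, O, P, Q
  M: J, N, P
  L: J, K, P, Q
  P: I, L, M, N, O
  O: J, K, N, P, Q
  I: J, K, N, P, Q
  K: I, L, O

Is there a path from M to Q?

Explore from M.
Distance 1: reach J, N, P.
Distance 2: reach I, L, O, Q, R.
Found Q.

Yes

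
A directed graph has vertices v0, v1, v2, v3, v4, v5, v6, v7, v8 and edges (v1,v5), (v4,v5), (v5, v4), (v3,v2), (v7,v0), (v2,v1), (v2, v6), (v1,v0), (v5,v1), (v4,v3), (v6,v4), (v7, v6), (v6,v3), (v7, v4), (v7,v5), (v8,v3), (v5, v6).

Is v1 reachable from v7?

Yes

Explore from v7.
Distance 1: reach v0, v4, v5, v6.
Distance 2: reach v1, v3.
Found v1.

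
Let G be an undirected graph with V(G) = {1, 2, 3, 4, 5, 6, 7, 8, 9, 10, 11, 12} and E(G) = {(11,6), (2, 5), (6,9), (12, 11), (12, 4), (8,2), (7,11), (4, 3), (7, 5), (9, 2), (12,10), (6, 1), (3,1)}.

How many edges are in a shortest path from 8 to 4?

6

Distance 0: 8.
Distance 1: 2.
Distance 2: 5, 9.
Distance 3: 6, 7.
Distance 4: 1, 11.
Distance 5: 3, 12.
Distance 6: 4, 10 — contains 4.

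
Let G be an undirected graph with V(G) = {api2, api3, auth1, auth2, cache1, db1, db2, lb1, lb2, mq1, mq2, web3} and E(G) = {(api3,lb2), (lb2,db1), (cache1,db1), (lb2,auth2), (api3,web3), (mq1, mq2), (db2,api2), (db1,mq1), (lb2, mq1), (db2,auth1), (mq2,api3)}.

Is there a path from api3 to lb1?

No

Explore from api3.
Distance 1: reach lb2, mq2, web3.
Distance 2: reach auth2, db1, mq1.
Distance 3: reach cache1.
The search is exhausted without reaching lb1; it lies in a different component.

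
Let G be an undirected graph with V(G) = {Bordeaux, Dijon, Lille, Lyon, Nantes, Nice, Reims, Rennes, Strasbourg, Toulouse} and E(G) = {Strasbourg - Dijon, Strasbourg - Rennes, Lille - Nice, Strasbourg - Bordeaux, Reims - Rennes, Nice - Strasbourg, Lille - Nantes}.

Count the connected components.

From Bordeaux: component {Bordeaux, Dijon, Lille, Nantes, Nice, Reims, Rennes, Strasbourg}.
From Lyon: component {Lyon}.
From Toulouse: component {Toulouse}.
That's 3 components.

3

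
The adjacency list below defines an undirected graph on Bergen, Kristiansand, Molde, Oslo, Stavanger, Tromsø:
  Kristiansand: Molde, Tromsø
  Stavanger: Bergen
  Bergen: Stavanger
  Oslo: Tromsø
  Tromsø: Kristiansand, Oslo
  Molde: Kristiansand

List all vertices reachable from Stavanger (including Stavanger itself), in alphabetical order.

Bergen, Stavanger

Start at Stavanger.
Its neighbours: Bergen.
Nothing further is reachable.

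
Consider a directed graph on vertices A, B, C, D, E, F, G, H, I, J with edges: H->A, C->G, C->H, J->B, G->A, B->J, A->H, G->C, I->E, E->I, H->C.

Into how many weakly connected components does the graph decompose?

From A: component {A, C, G, H}.
From B: component {B, J}.
From D: component {D}.
From E: component {E, I}.
From F: component {F}.
That's 5 components.

5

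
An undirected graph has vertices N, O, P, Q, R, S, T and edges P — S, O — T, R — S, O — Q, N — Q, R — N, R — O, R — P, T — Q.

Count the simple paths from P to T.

P–R–N–Q–O–T
P–R–N–Q–T
P–R–O–Q–T
P–R–O–T
P–S–R–N–Q–O–T
P–S–R–N–Q–T
P–S–R–O–Q–T
P–S–R–O–T

8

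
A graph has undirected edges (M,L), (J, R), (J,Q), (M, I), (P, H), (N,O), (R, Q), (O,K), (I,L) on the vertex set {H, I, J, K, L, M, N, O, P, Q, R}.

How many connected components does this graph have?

4

From H: component {H, P}.
From I: component {I, L, M}.
From J: component {J, Q, R}.
From K: component {K, N, O}.
That's 4 components.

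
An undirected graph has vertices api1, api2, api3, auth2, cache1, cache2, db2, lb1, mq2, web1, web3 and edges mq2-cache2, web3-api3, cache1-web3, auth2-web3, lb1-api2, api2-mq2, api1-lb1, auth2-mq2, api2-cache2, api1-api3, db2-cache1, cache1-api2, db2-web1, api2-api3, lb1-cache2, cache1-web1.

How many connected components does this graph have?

1

From api1: component {api1, api2, api3, auth2, cache1, cache2, db2, lb1, mq2, web1, web3}.
That's 1 component.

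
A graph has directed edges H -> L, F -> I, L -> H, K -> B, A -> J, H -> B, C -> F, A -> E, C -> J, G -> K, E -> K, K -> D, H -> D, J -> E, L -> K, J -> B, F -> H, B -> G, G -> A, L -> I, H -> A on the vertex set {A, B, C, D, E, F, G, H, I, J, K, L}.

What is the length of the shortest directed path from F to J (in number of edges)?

3

Distance 0: F.
Distance 1: H, I.
Distance 2: A, B, D, L.
Distance 3: E, G, J, K — contains J.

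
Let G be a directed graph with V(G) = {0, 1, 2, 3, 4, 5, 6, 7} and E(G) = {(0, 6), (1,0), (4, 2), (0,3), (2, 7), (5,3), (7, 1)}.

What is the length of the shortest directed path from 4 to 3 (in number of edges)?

5

Distance 0: 4.
Distance 1: 2.
Distance 2: 7.
Distance 3: 1.
Distance 4: 0.
Distance 5: 3, 6 — contains 3.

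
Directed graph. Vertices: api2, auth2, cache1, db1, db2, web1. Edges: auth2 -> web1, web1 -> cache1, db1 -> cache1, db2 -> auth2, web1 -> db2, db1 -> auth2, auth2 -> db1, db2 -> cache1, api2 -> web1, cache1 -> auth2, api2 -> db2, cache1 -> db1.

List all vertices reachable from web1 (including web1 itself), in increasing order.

auth2, cache1, db1, db2, web1

Start at web1.
Its neighbours: cache1, db2.
Then their neighbours: auth2, db1.
Nothing further is reachable.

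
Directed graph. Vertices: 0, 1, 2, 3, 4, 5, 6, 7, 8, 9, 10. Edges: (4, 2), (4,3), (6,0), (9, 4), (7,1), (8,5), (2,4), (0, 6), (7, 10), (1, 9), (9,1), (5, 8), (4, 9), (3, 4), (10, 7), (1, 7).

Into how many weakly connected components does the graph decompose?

From 0: component {0, 6}.
From 1: component {1, 2, 3, 4, 7, 9, 10}.
From 5: component {5, 8}.
That's 3 components.

3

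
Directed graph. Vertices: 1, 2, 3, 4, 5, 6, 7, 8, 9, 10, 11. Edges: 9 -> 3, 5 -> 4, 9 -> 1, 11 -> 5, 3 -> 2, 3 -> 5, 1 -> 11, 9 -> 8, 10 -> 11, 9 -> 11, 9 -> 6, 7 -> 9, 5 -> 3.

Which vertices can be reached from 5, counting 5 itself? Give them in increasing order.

Start at 5.
Its neighbours: 3, 4.
Then their neighbours: 2.
Nothing further is reachable.

2, 3, 4, 5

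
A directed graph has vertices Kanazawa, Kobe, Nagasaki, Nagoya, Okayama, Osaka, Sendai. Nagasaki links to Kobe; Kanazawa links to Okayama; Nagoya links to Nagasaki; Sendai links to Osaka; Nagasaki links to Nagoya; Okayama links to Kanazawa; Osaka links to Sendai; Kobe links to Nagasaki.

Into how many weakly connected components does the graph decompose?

From Kanazawa: component {Kanazawa, Okayama}.
From Kobe: component {Kobe, Nagasaki, Nagoya}.
From Osaka: component {Osaka, Sendai}.
That's 3 components.

3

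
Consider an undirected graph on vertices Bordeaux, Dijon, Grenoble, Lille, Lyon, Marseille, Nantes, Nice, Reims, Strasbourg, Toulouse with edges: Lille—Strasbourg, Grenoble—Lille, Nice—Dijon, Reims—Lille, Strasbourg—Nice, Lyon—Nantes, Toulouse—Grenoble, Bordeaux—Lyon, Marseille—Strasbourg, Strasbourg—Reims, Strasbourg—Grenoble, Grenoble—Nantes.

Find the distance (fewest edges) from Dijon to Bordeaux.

Distance 0: Dijon.
Distance 1: Nice.
Distance 2: Strasbourg.
Distance 3: Grenoble, Lille, Marseille, Reims.
Distance 4: Nantes, Toulouse.
Distance 5: Lyon.
Distance 6: Bordeaux — contains Bordeaux.

6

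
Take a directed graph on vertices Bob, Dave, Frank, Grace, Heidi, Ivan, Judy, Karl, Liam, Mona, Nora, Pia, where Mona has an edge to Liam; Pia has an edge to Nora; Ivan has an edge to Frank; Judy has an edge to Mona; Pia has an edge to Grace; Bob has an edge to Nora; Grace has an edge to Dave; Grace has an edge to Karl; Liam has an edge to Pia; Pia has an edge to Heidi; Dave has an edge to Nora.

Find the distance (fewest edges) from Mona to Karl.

4

Distance 0: Mona.
Distance 1: Liam.
Distance 2: Pia.
Distance 3: Grace, Heidi, Nora.
Distance 4: Dave, Karl — contains Karl.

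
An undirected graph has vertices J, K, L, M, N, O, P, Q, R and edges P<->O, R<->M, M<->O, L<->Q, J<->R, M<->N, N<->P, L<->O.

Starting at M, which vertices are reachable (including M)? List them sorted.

J, L, M, N, O, P, Q, R

Start at M.
Its neighbours: N, O, R.
Then their neighbours: J, L, P.
Then next layer: Q.
Nothing further is reachable.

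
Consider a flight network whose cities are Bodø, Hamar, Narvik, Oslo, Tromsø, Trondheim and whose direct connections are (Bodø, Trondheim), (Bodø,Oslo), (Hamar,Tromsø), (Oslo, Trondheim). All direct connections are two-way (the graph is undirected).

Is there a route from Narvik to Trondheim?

No

Narvik has no edges, so nothing is reachable from it.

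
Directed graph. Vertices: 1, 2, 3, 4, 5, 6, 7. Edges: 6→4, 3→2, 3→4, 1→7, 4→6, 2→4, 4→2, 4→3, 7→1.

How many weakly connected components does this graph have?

3

From 1: component {1, 7}.
From 2: component {2, 3, 4, 6}.
From 5: component {5}.
That's 3 components.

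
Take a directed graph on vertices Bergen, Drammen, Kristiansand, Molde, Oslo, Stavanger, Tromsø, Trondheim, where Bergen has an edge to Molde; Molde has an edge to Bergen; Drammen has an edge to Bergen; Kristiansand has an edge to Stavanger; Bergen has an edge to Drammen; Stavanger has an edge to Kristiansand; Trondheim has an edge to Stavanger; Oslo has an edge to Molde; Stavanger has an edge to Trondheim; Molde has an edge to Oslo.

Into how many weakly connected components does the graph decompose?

From Bergen: component {Bergen, Drammen, Molde, Oslo}.
From Kristiansand: component {Kristiansand, Stavanger, Trondheim}.
From Tromsø: component {Tromsø}.
That's 3 components.

3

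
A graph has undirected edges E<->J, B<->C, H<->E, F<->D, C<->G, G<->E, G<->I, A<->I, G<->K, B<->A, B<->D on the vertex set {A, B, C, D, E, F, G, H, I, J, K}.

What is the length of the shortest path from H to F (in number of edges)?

6

Distance 0: H.
Distance 1: E.
Distance 2: G, J.
Distance 3: C, I, K.
Distance 4: A, B.
Distance 5: D.
Distance 6: F — contains F.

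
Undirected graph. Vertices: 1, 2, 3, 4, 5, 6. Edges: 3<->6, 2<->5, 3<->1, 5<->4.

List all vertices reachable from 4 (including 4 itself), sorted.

Start at 4.
Its neighbours: 5.
Then their neighbours: 2.
Nothing further is reachable.

2, 4, 5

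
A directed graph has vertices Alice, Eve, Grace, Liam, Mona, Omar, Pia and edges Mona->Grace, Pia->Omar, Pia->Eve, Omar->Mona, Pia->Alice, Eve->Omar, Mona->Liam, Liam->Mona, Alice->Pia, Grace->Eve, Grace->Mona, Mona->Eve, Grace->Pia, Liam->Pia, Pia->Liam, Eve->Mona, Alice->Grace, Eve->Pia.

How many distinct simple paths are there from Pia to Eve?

Pia→Alice→Grace→Eve
Pia→Alice→Grace→Mona→Eve
Pia→Eve
Pia→Liam→Mona→Eve
Pia→Liam→Mona→Grace→Eve
Pia→Omar→Mona→Eve
Pia→Omar→Mona→Grace→Eve

7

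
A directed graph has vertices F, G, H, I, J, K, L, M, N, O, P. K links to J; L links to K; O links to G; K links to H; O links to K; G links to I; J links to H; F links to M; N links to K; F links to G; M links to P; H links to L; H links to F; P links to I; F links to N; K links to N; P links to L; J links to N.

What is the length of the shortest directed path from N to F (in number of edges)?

Distance 0: N.
Distance 1: K.
Distance 2: H, J.
Distance 3: F, L — contains F.

3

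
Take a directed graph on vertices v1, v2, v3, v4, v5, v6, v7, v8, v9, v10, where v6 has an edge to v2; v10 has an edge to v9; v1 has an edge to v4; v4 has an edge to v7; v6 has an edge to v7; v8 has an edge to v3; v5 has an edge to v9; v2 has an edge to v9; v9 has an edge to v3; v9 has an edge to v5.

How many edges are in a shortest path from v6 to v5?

3

Distance 0: v6.
Distance 1: v2, v7.
Distance 2: v9.
Distance 3: v3, v5 — contains v5.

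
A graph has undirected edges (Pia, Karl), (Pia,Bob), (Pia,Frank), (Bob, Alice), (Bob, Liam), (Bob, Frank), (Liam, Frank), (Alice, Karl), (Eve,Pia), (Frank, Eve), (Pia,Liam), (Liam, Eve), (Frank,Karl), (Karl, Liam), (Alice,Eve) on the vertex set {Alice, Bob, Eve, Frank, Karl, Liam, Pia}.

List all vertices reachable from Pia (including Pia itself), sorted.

Alice, Bob, Eve, Frank, Karl, Liam, Pia

Start at Pia.
Its neighbours: Bob, Eve, Frank, Karl, Liam.
Then their neighbours: Alice.
Every vertex is now reached.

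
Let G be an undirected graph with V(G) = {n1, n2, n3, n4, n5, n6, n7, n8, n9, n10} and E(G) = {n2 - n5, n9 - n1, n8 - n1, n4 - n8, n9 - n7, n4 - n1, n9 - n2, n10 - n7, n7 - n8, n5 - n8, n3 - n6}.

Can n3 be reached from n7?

Explore from n7.
Distance 1: reach n8, n9, n10.
Distance 2: reach n1, n2, n4, n5.
The search is exhausted without reaching n3; it lies in a different component.

No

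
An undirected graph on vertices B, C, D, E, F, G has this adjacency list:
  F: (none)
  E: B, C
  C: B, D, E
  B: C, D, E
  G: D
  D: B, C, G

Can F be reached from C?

No

Explore from C.
Distance 1: reach B, D, E.
Distance 2: reach G.
The search is exhausted without reaching F; it lies in a different component.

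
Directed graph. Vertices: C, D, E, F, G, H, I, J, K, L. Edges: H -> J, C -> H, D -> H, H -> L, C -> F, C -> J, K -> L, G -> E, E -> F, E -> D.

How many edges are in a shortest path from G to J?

4

Distance 0: G.
Distance 1: E.
Distance 2: D, F.
Distance 3: H.
Distance 4: J, L — contains J.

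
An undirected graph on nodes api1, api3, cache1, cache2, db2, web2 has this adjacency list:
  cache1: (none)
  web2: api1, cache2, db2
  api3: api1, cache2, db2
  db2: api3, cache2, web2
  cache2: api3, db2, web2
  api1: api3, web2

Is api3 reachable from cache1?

cache1 has no edges, so nothing is reachable from it.

No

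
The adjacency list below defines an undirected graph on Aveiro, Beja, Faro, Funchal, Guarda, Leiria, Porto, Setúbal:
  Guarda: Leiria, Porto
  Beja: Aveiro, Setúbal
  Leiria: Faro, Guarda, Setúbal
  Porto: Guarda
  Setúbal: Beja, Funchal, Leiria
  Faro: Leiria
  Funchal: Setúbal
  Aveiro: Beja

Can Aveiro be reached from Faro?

Yes

Explore from Faro.
Distance 1: reach Leiria.
Distance 2: reach Guarda, Setúbal.
Distance 3: reach Beja, Funchal, Porto.
Distance 4: reach Aveiro.
Found Aveiro.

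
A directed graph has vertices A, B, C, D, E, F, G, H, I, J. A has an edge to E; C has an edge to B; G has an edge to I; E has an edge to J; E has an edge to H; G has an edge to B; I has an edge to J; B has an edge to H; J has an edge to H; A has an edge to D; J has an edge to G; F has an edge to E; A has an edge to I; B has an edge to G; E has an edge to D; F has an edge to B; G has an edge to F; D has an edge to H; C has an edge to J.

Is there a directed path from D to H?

Explore from D.
Distance 1: reach H.
Found H.

Yes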